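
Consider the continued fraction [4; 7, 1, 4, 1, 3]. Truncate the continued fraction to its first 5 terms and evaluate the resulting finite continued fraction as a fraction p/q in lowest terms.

a_0 = 4: 4/1
a_1 = 7: 29/7
a_2 = 1: 33/8
a_3 = 4: 161/39
a_4 = 1: 194/47

194/47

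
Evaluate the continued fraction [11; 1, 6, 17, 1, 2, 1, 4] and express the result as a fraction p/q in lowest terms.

Collapse the nested fraction from the inside out:
Start with 4.
1 + 1/(4/1) = 1 + 1/4 = 5/4
2 + 1/(5/4) = 2 + 4/5 = 14/5
1 + 1/(14/5) = 1 + 5/14 = 19/14
17 + 1/(19/14) = 17 + 14/19 = 337/19
6 + 1/(337/19) = 6 + 19/337 = 2041/337
1 + 1/(2041/337) = 1 + 337/2041 = 2378/2041
11 + 1/(2378/2041) = 11 + 2041/2378 = 28199/2378

28199/2378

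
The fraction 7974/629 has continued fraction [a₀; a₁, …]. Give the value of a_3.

Apply division with remainder until the remainder is 0:
7974 = 12·629 + 426, so a_0 = 12
629 = 1·426 + 203, so a_1 = 1
426 = 2·203 + 20, so a_2 = 2
203 = 10·20 + 3, so a_3 = 10

10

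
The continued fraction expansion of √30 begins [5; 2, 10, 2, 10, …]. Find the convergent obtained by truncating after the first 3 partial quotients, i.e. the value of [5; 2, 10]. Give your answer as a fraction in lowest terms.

Compute successive convergents:
a_0 = 5: 5/1
a_1 = 2: 11/2
a_2 = 10: 115/21

115/21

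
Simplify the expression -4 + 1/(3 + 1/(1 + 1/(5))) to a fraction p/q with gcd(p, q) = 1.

Starting at the tail and folding back:
Start with 5.
1 + 1/(5/1) = 1 + 1/5 = 6/5
3 + 1/(6/5) = 3 + 5/6 = 23/6
-4 + 1/(23/6) = -4 + 6/23 = -86/23

-86/23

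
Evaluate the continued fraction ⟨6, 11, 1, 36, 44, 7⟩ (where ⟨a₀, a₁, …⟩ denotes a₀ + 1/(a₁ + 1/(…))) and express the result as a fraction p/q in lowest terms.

833266/136971

Start with 7.
44 + 1/(7/1) = 44 + 1/7 = 309/7
36 + 1/(309/7) = 36 + 7/309 = 11131/309
1 + 1/(11131/309) = 1 + 309/11131 = 11440/11131
11 + 1/(11440/11131) = 11 + 11131/11440 = 136971/11440
6 + 1/(136971/11440) = 6 + 11440/136971 = 833266/136971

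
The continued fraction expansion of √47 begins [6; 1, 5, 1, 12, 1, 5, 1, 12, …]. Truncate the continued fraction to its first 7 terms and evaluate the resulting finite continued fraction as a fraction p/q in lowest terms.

3942/575

Start with 5.
1 + 1/(5/1) = 1 + 1/5 = 6/5
12 + 1/(6/5) = 12 + 5/6 = 77/6
1 + 1/(77/6) = 1 + 6/77 = 83/77
5 + 1/(83/77) = 5 + 77/83 = 492/83
1 + 1/(492/83) = 1 + 83/492 = 575/492
6 + 1/(575/492) = 6 + 492/575 = 3942/575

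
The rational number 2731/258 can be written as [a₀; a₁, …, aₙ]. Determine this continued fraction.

[10; 1, 1, 2, 2, 3, 6]

2731 ÷ 258 → quotient 10, remainder 151
258 ÷ 151 → quotient 1, remainder 107
151 ÷ 107 → quotient 1, remainder 44
107 ÷ 44 → quotient 2, remainder 19
44 ÷ 19 → quotient 2, remainder 6
19 ÷ 6 → quotient 3, remainder 1
6 ÷ 1 → quotient 6, remainder 0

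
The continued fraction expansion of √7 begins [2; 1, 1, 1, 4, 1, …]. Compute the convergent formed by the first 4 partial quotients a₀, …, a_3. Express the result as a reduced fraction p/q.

Compute successive convergents:
a_0 = 2: 2/1
a_1 = 1: 3/1
a_2 = 1: 5/2
a_3 = 1: 8/3

8/3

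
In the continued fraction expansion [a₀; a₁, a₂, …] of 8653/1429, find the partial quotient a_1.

18

Apply division with remainder until the remainder is 0:
⌊8653/1429⌋ = 6, remainder 79
⌊1429/79⌋ = 18, remainder 7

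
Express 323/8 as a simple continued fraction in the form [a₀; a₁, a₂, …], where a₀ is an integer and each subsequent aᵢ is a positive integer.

[40; 2, 1, 2]

323 = 40·8 + 3, so a_0 = 40
8 = 2·3 + 2, so a_1 = 2
3 = 1·2 + 1, so a_2 = 1
2 = 2·1 + 0, so a_3 = 2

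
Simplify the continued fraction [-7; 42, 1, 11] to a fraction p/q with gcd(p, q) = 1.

Use the convergent recurrence hₖ = aₖ·hₖ₋₁ + hₖ₋₂ (and likewise for the denominators kₖ):
a_0 = -7: -7/1
a_1 = 42: -293/42
a_2 = 1: -300/43
a_3 = 11: -3593/515

-3593/515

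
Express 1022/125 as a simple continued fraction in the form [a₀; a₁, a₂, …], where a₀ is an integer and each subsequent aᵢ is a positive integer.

[8; 5, 1, 2, 7]

Apply division with remainder until the remainder is 0:
⌊1022/125⌋ = 8, remainder 22
⌊125/22⌋ = 5, remainder 15
⌊22/15⌋ = 1, remainder 7
⌊15/7⌋ = 2, remainder 1
⌊7/1⌋ = 7, remainder 0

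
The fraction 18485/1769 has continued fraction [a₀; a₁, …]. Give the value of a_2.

4

⌊18485/1769⌋ = 10, remainder 795
⌊1769/795⌋ = 2, remainder 179
⌊795/179⌋ = 4, remainder 79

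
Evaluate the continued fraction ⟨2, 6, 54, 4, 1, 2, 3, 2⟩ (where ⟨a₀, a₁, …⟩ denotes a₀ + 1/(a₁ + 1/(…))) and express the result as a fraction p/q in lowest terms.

a_0 = 2: 2/1
a_1 = 6: 13/6
a_2 = 54: 704/325
a_3 = 4: 2829/1306
a_4 = 1: 3533/1631
a_5 = 2: 9895/4568
a_6 = 3: 33218/15335
a_7 = 2: 76331/35238

76331/35238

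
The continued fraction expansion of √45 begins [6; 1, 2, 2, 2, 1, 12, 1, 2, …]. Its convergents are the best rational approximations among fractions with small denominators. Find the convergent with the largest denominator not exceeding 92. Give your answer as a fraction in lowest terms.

161/24

List convergents until the denominator exceeds the bound:
a_0 = 6: 6/1  (≤ bound)
a_1 = 1: 7/1  (≤ bound)
a_2 = 2: 20/3  (≤ bound)
a_3 = 2: 47/7  (≤ bound)
a_4 = 2: 114/17  (≤ bound)
a_5 = 1: 161/24  (≤ bound)
a_6 = 12: 2046/305  (> 92, stop)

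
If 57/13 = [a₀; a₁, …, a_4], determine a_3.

57 ÷ 13 → quotient 4, remainder 5
13 ÷ 5 → quotient 2, remainder 3
5 ÷ 3 → quotient 1, remainder 2
3 ÷ 2 → quotient 1, remainder 1

1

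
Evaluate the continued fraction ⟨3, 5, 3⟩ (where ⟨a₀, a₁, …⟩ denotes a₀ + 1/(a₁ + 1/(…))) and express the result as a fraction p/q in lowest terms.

51/16

a_0 = 3: 3/1
a_1 = 5: 16/5
a_2 = 3: 51/16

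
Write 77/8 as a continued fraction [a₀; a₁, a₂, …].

Run the Euclidean algorithm, recording each quotient:
77 ÷ 8 → quotient 9, remainder 5
8 ÷ 5 → quotient 1, remainder 3
5 ÷ 3 → quotient 1, remainder 2
3 ÷ 2 → quotient 1, remainder 1
2 ÷ 1 → quotient 2, remainder 0

[9; 1, 1, 1, 2]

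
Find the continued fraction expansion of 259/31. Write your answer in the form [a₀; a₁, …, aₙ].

[8; 2, 1, 4, 2]

259 = 8·31 + 11, so a_0 = 8
31 = 2·11 + 9, so a_1 = 2
11 = 1·9 + 2, so a_2 = 1
9 = 4·2 + 1, so a_3 = 4
2 = 2·1 + 0, so a_4 = 2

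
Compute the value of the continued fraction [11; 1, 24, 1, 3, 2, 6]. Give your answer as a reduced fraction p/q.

17882/1495

Start with 6.
2 + 1/(6/1) = 2 + 1/6 = 13/6
3 + 1/(13/6) = 3 + 6/13 = 45/13
1 + 1/(45/13) = 1 + 13/45 = 58/45
24 + 1/(58/45) = 24 + 45/58 = 1437/58
1 + 1/(1437/58) = 1 + 58/1437 = 1495/1437
11 + 1/(1495/1437) = 11 + 1437/1495 = 17882/1495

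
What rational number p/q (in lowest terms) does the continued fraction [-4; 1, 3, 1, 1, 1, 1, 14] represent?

-1081/336

a_0 = -4: -4/1
a_1 = 1: -3/1
a_2 = 3: -13/4
a_3 = 1: -16/5
a_4 = 1: -29/9
a_5 = 1: -45/14
a_6 = 1: -74/23
a_7 = 14: -1081/336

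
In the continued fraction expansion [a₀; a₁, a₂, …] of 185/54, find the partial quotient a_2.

185 = 3·54 + 23, so a_0 = 3
54 = 2·23 + 8, so a_1 = 2
23 = 2·8 + 7, so a_2 = 2

2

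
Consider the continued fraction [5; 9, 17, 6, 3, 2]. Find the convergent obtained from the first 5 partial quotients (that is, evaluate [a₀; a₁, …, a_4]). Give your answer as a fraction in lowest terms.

15091/2953

Starting at the tail and folding back:
Start with 3.
6 + 1/(3/1) = 6 + 1/3 = 19/3
17 + 1/(19/3) = 17 + 3/19 = 326/19
9 + 1/(326/19) = 9 + 19/326 = 2953/326
5 + 1/(2953/326) = 5 + 326/2953 = 15091/2953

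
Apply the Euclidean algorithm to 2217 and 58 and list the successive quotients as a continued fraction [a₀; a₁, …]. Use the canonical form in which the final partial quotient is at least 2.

Apply division with remainder until the remainder is 0:
⌊2217/58⌋ = 38, remainder 13
⌊58/13⌋ = 4, remainder 6
⌊13/6⌋ = 2, remainder 1
⌊6/1⌋ = 6, remainder 0

[38; 4, 2, 6]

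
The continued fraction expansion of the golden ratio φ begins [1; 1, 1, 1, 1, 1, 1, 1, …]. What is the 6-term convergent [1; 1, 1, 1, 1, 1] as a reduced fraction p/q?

a_0 = 1: 1/1
a_1 = 1: 2/1
a_2 = 1: 3/2
a_3 = 1: 5/3
a_4 = 1: 8/5
a_5 = 1: 13/8

13/8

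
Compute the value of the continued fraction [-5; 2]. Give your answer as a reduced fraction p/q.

Start with 2.
-5 + 1/(2/1) = -5 + 1/2 = -9/2

-9/2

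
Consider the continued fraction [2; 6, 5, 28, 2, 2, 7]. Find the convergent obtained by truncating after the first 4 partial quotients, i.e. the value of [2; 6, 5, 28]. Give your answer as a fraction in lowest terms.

Start with 28.
5 + 1/(28/1) = 5 + 1/28 = 141/28
6 + 1/(141/28) = 6 + 28/141 = 874/141
2 + 1/(874/141) = 2 + 141/874 = 1889/874

1889/874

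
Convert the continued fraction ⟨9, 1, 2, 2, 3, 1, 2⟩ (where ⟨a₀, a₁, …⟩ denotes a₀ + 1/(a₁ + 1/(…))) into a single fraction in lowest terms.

Use the convergent recurrence hₖ = aₖ·hₖ₋₁ + hₖ₋₂ (and likewise for the denominators kₖ):
a_0 = 9: 9/1
a_1 = 1: 10/1
a_2 = 2: 29/3
a_3 = 2: 68/7
a_4 = 3: 233/24
a_5 = 1: 301/31
a_6 = 2: 835/86

835/86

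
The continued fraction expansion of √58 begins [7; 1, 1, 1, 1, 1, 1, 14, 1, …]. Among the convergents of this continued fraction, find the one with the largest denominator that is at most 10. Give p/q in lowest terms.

List convergents until the denominator exceeds the bound:
a_0 = 7: 7/1  (≤ bound)
a_1 = 1: 8/1  (≤ bound)
a_2 = 1: 15/2  (≤ bound)
a_3 = 1: 23/3  (≤ bound)
a_4 = 1: 38/5  (≤ bound)
a_5 = 1: 61/8  (≤ bound)
a_6 = 1: 99/13  (> 10, stop)

61/8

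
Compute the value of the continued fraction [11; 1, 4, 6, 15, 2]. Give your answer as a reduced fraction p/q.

11464/971

Start with 2.
15 + 1/(2/1) = 15 + 1/2 = 31/2
6 + 1/(31/2) = 6 + 2/31 = 188/31
4 + 1/(188/31) = 4 + 31/188 = 783/188
1 + 1/(783/188) = 1 + 188/783 = 971/783
11 + 1/(971/783) = 11 + 783/971 = 11464/971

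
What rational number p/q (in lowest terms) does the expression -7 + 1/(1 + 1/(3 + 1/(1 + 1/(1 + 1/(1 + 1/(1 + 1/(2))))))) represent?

-373/60

Start with 2.
1 + 1/(2/1) = 1 + 1/2 = 3/2
1 + 1/(3/2) = 1 + 2/3 = 5/3
1 + 1/(5/3) = 1 + 3/5 = 8/5
1 + 1/(8/5) = 1 + 5/8 = 13/8
3 + 1/(13/8) = 3 + 8/13 = 47/13
1 + 1/(47/13) = 1 + 13/47 = 60/47
-7 + 1/(60/47) = -7 + 47/60 = -373/60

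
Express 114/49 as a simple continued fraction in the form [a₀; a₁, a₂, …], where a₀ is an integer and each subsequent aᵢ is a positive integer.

[2; 3, 16]

⌊114/49⌋ = 2, remainder 16
⌊49/16⌋ = 3, remainder 1
⌊16/1⌋ = 16, remainder 0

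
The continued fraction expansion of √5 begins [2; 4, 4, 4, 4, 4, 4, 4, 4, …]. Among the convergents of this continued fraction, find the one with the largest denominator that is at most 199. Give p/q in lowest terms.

a_0 = 2: 2/1  (≤ bound)
a_1 = 4: 9/4  (≤ bound)
a_2 = 4: 38/17  (≤ bound)
a_3 = 4: 161/72  (≤ bound)
a_4 = 4: 682/305  (> 199, stop)

161/72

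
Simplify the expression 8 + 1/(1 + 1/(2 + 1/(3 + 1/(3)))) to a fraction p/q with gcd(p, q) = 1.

Start with 3.
3 + 1/(3/1) = 3 + 1/3 = 10/3
2 + 1/(10/3) = 2 + 3/10 = 23/10
1 + 1/(23/10) = 1 + 10/23 = 33/23
8 + 1/(33/23) = 8 + 23/33 = 287/33

287/33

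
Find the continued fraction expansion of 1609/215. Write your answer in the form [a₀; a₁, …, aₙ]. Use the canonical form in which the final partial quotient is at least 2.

[7; 2, 14, 1, 6]

1609 ÷ 215 → quotient 7, remainder 104
215 ÷ 104 → quotient 2, remainder 7
104 ÷ 7 → quotient 14, remainder 6
7 ÷ 6 → quotient 1, remainder 1
6 ÷ 1 → quotient 6, remainder 0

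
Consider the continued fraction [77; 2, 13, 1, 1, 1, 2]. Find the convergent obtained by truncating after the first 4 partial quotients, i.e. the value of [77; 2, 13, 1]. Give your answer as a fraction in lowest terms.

2247/29

a_0 = 77: 77/1
a_1 = 2: 155/2
a_2 = 13: 2092/27
a_3 = 1: 2247/29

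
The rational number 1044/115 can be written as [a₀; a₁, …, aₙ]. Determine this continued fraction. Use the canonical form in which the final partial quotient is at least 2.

[9; 12, 1, 3, 2]

Run the Euclidean algorithm, recording each quotient:
⌊1044/115⌋ = 9, remainder 9
⌊115/9⌋ = 12, remainder 7
⌊9/7⌋ = 1, remainder 2
⌊7/2⌋ = 3, remainder 1
⌊2/1⌋ = 2, remainder 0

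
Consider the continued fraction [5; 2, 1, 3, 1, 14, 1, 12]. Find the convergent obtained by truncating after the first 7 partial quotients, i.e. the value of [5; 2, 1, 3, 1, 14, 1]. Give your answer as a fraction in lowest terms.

Collapse the nested fraction from the inside out:
Start with 1.
14 + 1/(1/1) = 14 + 1/1 = 15/1
1 + 1/(15/1) = 1 + 1/15 = 16/15
3 + 1/(16/15) = 3 + 15/16 = 63/16
1 + 1/(63/16) = 1 + 16/63 = 79/63
2 + 1/(79/63) = 2 + 63/79 = 221/79
5 + 1/(221/79) = 5 + 79/221 = 1184/221

1184/221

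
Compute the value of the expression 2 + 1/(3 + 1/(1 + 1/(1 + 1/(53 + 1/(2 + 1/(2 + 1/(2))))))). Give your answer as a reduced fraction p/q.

10364/4535

Compute successive convergents:
a_0 = 2: 2/1
a_1 = 3: 7/3
a_2 = 1: 9/4
a_3 = 1: 16/7
a_4 = 53: 857/375
a_5 = 2: 1730/757
a_6 = 2: 4317/1889
a_7 = 2: 10364/4535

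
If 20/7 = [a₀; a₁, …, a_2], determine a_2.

Apply division with remainder until the remainder is 0:
20 = 2·7 + 6, so a_0 = 2
7 = 1·6 + 1, so a_1 = 1
6 = 6·1 + 0, so a_2 = 6

6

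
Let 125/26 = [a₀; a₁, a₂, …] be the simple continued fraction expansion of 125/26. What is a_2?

Apply division with remainder until the remainder is 0:
125 = 4·26 + 21, so a_0 = 4
26 = 1·21 + 5, so a_1 = 1
21 = 4·5 + 1, so a_2 = 4

4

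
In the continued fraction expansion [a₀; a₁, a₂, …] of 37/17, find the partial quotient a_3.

Apply division with remainder until the remainder is 0:
⌊37/17⌋ = 2, remainder 3
⌊17/3⌋ = 5, remainder 2
⌊3/2⌋ = 1, remainder 1
⌊2/1⌋ = 2, remainder 0

2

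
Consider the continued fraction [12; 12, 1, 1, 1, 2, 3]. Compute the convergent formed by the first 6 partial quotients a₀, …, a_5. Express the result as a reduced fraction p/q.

1220/101

Start with 2.
1 + 1/(2/1) = 1 + 1/2 = 3/2
1 + 1/(3/2) = 1 + 2/3 = 5/3
1 + 1/(5/3) = 1 + 3/5 = 8/5
12 + 1/(8/5) = 12 + 5/8 = 101/8
12 + 1/(101/8) = 12 + 8/101 = 1220/101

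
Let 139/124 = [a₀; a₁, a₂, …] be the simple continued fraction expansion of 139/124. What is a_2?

3

139 ÷ 124 → quotient 1, remainder 15
124 ÷ 15 → quotient 8, remainder 4
15 ÷ 4 → quotient 3, remainder 3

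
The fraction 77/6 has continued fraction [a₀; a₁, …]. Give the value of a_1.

1

Run the Euclidean algorithm, recording each quotient:
77 = 12·6 + 5, so a_0 = 12
6 = 1·5 + 1, so a_1 = 1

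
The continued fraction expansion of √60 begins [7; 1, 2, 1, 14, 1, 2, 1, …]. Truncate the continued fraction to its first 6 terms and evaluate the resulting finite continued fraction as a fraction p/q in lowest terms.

Compute successive convergents:
a_0 = 7: 7/1
a_1 = 1: 8/1
a_2 = 2: 23/3
a_3 = 1: 31/4
a_4 = 14: 457/59
a_5 = 1: 488/63

488/63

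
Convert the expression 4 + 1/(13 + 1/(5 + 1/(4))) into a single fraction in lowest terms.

a_0 = 4: 4/1
a_1 = 13: 53/13
a_2 = 5: 269/66
a_3 = 4: 1129/277

1129/277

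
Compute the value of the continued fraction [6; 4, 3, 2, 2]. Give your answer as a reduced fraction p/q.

Work from the innermost term outward:
Start with 2.
2 + 1/(2/1) = 2 + 1/2 = 5/2
3 + 1/(5/2) = 3 + 2/5 = 17/5
4 + 1/(17/5) = 4 + 5/17 = 73/17
6 + 1/(73/17) = 6 + 17/73 = 455/73

455/73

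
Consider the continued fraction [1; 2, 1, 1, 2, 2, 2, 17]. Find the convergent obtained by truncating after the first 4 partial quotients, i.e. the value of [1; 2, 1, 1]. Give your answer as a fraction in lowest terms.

Collapse the nested fraction from the inside out:
Start with 1.
1 + 1/(1/1) = 1 + 1/1 = 2/1
2 + 1/(2/1) = 2 + 1/2 = 5/2
1 + 1/(5/2) = 1 + 2/5 = 7/5

7/5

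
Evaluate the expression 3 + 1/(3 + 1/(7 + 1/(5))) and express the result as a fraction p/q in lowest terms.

Collapse the nested fraction from the inside out:
Start with 5.
7 + 1/(5/1) = 7 + 1/5 = 36/5
3 + 1/(36/5) = 3 + 5/36 = 113/36
3 + 1/(113/36) = 3 + 36/113 = 375/113

375/113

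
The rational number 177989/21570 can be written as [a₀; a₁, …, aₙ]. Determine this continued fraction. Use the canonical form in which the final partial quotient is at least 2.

Run the Euclidean algorithm, recording each quotient:
177989 = 8·21570 + 5429, so a_0 = 8
21570 = 3·5429 + 5283, so a_1 = 3
5429 = 1·5283 + 146, so a_2 = 1
5283 = 36·146 + 27, so a_3 = 36
146 = 5·27 + 11, so a_4 = 5
27 = 2·11 + 5, so a_5 = 2
11 = 2·5 + 1, so a_6 = 2
5 = 5·1 + 0, so a_7 = 5

[8; 3, 1, 36, 5, 2, 2, 5]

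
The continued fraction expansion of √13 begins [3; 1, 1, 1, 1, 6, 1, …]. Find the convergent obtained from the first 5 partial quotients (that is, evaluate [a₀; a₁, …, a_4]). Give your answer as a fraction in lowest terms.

18/5

Compute successive convergents:
a_0 = 3: 3/1
a_1 = 1: 4/1
a_2 = 1: 7/2
a_3 = 1: 11/3
a_4 = 1: 18/5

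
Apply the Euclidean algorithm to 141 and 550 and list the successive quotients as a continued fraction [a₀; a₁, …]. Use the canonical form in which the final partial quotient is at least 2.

[0; 3, 1, 9, 14]

⌊141/550⌋ = 0, remainder 141
⌊550/141⌋ = 3, remainder 127
⌊141/127⌋ = 1, remainder 14
⌊127/14⌋ = 9, remainder 1
⌊14/1⌋ = 14, remainder 0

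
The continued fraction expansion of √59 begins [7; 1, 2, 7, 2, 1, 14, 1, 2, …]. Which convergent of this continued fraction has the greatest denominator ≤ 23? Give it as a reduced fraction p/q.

List convergents until the denominator exceeds the bound:
a_0 = 7: 7/1  (≤ bound)
a_1 = 1: 8/1  (≤ bound)
a_2 = 2: 23/3  (≤ bound)
a_3 = 7: 169/22  (≤ bound)
a_4 = 2: 361/47  (> 23, stop)

169/22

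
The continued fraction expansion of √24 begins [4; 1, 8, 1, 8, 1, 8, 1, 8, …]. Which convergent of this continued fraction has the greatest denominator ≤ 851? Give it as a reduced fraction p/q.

a_0 = 4: 4/1  (≤ bound)
a_1 = 1: 5/1  (≤ bound)
a_2 = 8: 44/9  (≤ bound)
a_3 = 1: 49/10  (≤ bound)
a_4 = 8: 436/89  (≤ bound)
a_5 = 1: 485/99  (≤ bound)
a_6 = 8: 4316/881  (> 851, stop)

485/99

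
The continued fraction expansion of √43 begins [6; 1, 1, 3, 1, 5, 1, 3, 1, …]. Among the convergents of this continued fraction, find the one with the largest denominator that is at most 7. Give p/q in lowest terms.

46/7

a_0 = 6: 6/1  (≤ bound)
a_1 = 1: 7/1  (≤ bound)
a_2 = 1: 13/2  (≤ bound)
a_3 = 3: 46/7  (≤ bound)
a_4 = 1: 59/9  (> 7, stop)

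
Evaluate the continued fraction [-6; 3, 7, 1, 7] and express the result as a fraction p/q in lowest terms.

-1119/197

Compute successive convergents:
a_0 = -6: -6/1
a_1 = 3: -17/3
a_2 = 7: -125/22
a_3 = 1: -142/25
a_4 = 7: -1119/197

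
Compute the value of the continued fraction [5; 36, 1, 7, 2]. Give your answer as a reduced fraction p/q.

Starting at the tail and folding back:
Start with 2.
7 + 1/(2/1) = 7 + 1/2 = 15/2
1 + 1/(15/2) = 1 + 2/15 = 17/15
36 + 1/(17/15) = 36 + 15/17 = 627/17
5 + 1/(627/17) = 5 + 17/627 = 3152/627

3152/627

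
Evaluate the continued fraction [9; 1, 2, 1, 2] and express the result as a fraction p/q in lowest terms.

107/11

Build up convergents one term at a time:
a_0 = 9: 9/1
a_1 = 1: 10/1
a_2 = 2: 29/3
a_3 = 1: 39/4
a_4 = 2: 107/11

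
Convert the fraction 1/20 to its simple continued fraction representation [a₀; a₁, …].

⌊1/20⌋ = 0, remainder 1
⌊20/1⌋ = 20, remainder 0

[0; 20]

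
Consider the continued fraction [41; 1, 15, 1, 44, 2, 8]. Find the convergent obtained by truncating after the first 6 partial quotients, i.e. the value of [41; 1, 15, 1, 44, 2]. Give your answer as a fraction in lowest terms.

Build up convergents one term at a time:
a_0 = 41: 41/1
a_1 = 1: 42/1
a_2 = 15: 671/16
a_3 = 1: 713/17
a_4 = 44: 32043/764
a_5 = 2: 64799/1545

64799/1545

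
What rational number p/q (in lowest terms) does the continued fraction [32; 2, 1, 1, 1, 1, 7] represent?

3206/99

a_0 = 32: 32/1
a_1 = 2: 65/2
a_2 = 1: 97/3
a_3 = 1: 162/5
a_4 = 1: 259/8
a_5 = 1: 421/13
a_6 = 7: 3206/99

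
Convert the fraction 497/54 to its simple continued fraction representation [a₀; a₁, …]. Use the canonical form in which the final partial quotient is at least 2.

[9; 4, 1, 10]

⌊497/54⌋ = 9, remainder 11
⌊54/11⌋ = 4, remainder 10
⌊11/10⌋ = 1, remainder 1
⌊10/1⌋ = 10, remainder 0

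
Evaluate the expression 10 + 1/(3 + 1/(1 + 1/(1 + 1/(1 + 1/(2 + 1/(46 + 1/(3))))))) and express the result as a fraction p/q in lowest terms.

Starting at the tail and folding back:
Start with 3.
46 + 1/(3/1) = 46 + 1/3 = 139/3
2 + 1/(139/3) = 2 + 3/139 = 281/139
1 + 1/(281/139) = 1 + 139/281 = 420/281
1 + 1/(420/281) = 1 + 281/420 = 701/420
1 + 1/(701/420) = 1 + 420/701 = 1121/701
3 + 1/(1121/701) = 3 + 701/1121 = 4064/1121
10 + 1/(4064/1121) = 10 + 1121/4064 = 41761/4064

41761/4064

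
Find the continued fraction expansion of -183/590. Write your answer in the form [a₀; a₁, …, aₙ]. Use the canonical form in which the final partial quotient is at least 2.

[-1; 1, 2, 4, 2, 6, 3]

Apply division with remainder until the remainder is 0:
-183 ÷ 590 → quotient -1, remainder 407
590 ÷ 407 → quotient 1, remainder 183
407 ÷ 183 → quotient 2, remainder 41
183 ÷ 41 → quotient 4, remainder 19
41 ÷ 19 → quotient 2, remainder 3
19 ÷ 3 → quotient 6, remainder 1
3 ÷ 1 → quotient 3, remainder 0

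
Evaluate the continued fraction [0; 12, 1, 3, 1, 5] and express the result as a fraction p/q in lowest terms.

29/371

a_0 = 0: 0/1
a_1 = 12: 1/12
a_2 = 1: 1/13
a_3 = 3: 4/51
a_4 = 1: 5/64
a_5 = 5: 29/371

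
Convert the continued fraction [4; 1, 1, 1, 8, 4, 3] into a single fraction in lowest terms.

Compute successive convergents:
a_0 = 4: 4/1
a_1 = 1: 5/1
a_2 = 1: 9/2
a_3 = 1: 14/3
a_4 = 8: 121/26
a_5 = 4: 498/107
a_6 = 3: 1615/347

1615/347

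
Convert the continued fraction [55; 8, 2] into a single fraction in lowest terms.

937/17

Work from the innermost term outward:
Start with 2.
8 + 1/(2/1) = 8 + 1/2 = 17/2
55 + 1/(17/2) = 55 + 2/17 = 937/17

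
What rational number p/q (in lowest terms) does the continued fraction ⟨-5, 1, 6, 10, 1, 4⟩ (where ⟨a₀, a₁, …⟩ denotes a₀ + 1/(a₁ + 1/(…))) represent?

a_0 = -5: -5/1
a_1 = 1: -4/1
a_2 = 6: -29/7
a_3 = 10: -294/71
a_4 = 1: -323/78
a_5 = 4: -1586/383

-1586/383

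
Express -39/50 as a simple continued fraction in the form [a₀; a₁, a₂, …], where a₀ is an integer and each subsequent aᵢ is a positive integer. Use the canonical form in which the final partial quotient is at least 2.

[-1; 4, 1, 1, 5]

Apply division with remainder until the remainder is 0:
-39 ÷ 50 → quotient -1, remainder 11
50 ÷ 11 → quotient 4, remainder 6
11 ÷ 6 → quotient 1, remainder 5
6 ÷ 5 → quotient 1, remainder 1
5 ÷ 1 → quotient 5, remainder 0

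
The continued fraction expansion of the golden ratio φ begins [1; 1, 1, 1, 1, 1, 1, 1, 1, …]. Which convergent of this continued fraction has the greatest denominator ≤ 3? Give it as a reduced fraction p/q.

a_0 = 1: 1/1  (≤ bound)
a_1 = 1: 2/1  (≤ bound)
a_2 = 1: 3/2  (≤ bound)
a_3 = 1: 5/3  (≤ bound)
a_4 = 1: 8/5  (> 3, stop)

5/3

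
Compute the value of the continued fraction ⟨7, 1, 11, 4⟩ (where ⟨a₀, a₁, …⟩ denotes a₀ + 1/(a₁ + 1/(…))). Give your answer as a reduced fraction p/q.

Collapse the nested fraction from the inside out:
Start with 4.
11 + 1/(4/1) = 11 + 1/4 = 45/4
1 + 1/(45/4) = 1 + 4/45 = 49/45
7 + 1/(49/45) = 7 + 45/49 = 388/49

388/49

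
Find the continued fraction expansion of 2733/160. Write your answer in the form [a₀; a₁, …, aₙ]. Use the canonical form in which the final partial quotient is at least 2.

Repeatedly divide and take the remainder:
2733 = 17·160 + 13, so a_0 = 17
160 = 12·13 + 4, so a_1 = 12
13 = 3·4 + 1, so a_2 = 3
4 = 4·1 + 0, so a_3 = 4

[17; 12, 3, 4]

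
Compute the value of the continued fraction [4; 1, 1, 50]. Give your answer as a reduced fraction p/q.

a_0 = 4: 4/1
a_1 = 1: 5/1
a_2 = 1: 9/2
a_3 = 50: 455/101

455/101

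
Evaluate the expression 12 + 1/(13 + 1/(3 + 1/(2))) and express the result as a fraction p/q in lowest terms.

Start with 2.
3 + 1/(2/1) = 3 + 1/2 = 7/2
13 + 1/(7/2) = 13 + 2/7 = 93/7
12 + 1/(93/7) = 12 + 7/93 = 1123/93

1123/93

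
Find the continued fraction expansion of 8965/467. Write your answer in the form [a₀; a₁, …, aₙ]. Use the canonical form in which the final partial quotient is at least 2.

8965 ÷ 467 → quotient 19, remainder 92
467 ÷ 92 → quotient 5, remainder 7
92 ÷ 7 → quotient 13, remainder 1
7 ÷ 1 → quotient 7, remainder 0

[19; 5, 13, 7]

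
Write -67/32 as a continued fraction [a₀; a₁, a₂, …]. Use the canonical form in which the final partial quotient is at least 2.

-67 ÷ 32 → quotient -3, remainder 29
32 ÷ 29 → quotient 1, remainder 3
29 ÷ 3 → quotient 9, remainder 2
3 ÷ 2 → quotient 1, remainder 1
2 ÷ 1 → quotient 2, remainder 0

[-3; 1, 9, 1, 2]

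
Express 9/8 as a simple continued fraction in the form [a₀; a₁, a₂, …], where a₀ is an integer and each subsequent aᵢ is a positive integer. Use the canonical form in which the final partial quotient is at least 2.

⌊9/8⌋ = 1, remainder 1
⌊8/1⌋ = 8, remainder 0

[1; 8]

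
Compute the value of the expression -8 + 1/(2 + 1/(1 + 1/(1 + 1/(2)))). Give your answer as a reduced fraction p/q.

Work from the innermost term outward:
Start with 2.
1 + 1/(2/1) = 1 + 1/2 = 3/2
1 + 1/(3/2) = 1 + 2/3 = 5/3
2 + 1/(5/3) = 2 + 3/5 = 13/5
-8 + 1/(13/5) = -8 + 5/13 = -99/13

-99/13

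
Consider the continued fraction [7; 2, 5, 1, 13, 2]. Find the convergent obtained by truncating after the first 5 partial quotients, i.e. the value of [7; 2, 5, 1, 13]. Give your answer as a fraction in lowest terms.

Use the convergent recurrence hₖ = aₖ·hₖ₋₁ + hₖ₋₂ (and likewise for the denominators kₖ):
a_0 = 7: 7/1
a_1 = 2: 15/2
a_2 = 5: 82/11
a_3 = 1: 97/13
a_4 = 13: 1343/180

1343/180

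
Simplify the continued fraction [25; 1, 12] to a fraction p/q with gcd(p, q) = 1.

Use the convergent recurrence hₖ = aₖ·hₖ₋₁ + hₖ₋₂ (and likewise for the denominators kₖ):
a_0 = 25: 25/1
a_1 = 1: 26/1
a_2 = 12: 337/13

337/13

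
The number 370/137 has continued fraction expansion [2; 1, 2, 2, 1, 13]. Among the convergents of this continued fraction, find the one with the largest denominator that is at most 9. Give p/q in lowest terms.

a_0 = 2: 2/1  (≤ bound)
a_1 = 1: 3/1  (≤ bound)
a_2 = 2: 8/3  (≤ bound)
a_3 = 2: 19/7  (≤ bound)
a_4 = 1: 27/10  (> 9, stop)

19/7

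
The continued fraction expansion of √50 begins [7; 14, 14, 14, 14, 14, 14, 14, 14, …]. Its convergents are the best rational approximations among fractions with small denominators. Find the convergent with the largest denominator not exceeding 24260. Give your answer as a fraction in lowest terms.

19601/2772

a_0 = 7: 7/1  (≤ bound)
a_1 = 14: 99/14  (≤ bound)
a_2 = 14: 1393/197  (≤ bound)
a_3 = 14: 19601/2772  (≤ bound)
a_4 = 14: 275807/39005  (> 24260, stop)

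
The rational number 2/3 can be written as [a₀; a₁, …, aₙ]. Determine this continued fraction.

⌊2/3⌋ = 0, remainder 2
⌊3/2⌋ = 1, remainder 1
⌊2/1⌋ = 2, remainder 0

[0; 1, 2]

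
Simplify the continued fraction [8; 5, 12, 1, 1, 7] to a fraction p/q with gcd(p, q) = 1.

Start with 7.
1 + 1/(7/1) = 1 + 1/7 = 8/7
1 + 1/(8/7) = 1 + 7/8 = 15/8
12 + 1/(15/8) = 12 + 8/15 = 188/15
5 + 1/(188/15) = 5 + 15/188 = 955/188
8 + 1/(955/188) = 8 + 188/955 = 7828/955

7828/955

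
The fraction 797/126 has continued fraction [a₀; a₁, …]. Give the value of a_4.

797 = 6·126 + 41, so a_0 = 6
126 = 3·41 + 3, so a_1 = 3
41 = 13·3 + 2, so a_2 = 13
3 = 1·2 + 1, so a_3 = 1
2 = 2·1 + 0, so a_4 = 2

2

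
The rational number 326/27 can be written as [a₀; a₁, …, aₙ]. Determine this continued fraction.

Run the Euclidean algorithm, recording each quotient:
326 = 12·27 + 2, so a_0 = 12
27 = 13·2 + 1, so a_1 = 13
2 = 2·1 + 0, so a_2 = 2

[12; 13, 2]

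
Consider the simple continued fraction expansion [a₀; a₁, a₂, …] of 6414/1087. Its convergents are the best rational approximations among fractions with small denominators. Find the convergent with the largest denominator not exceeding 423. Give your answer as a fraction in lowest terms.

List convergents until the denominator exceeds the bound:
a_0 = 5: 5/1  (≤ bound)
a_1 = 1: 6/1  (≤ bound)
a_2 = 9: 59/10  (≤ bound)
a_3 = 15: 891/151  (≤ bound)
a_4 = 2: 1841/312  (≤ bound)
a_5 = 3: 6414/1087  (> 423, stop)

1841/312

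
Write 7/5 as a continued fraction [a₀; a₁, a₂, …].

[1; 2, 2]

7 ÷ 5 → quotient 1, remainder 2
5 ÷ 2 → quotient 2, remainder 1
2 ÷ 1 → quotient 2, remainder 0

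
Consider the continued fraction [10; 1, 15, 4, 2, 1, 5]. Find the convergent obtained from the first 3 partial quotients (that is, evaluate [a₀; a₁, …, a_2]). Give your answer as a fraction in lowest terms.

175/16

a_0 = 10: 10/1
a_1 = 1: 11/1
a_2 = 15: 175/16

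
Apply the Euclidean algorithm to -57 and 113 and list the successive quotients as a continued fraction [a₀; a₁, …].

-57 = -1·113 + 56, so a_0 = -1
113 = 2·56 + 1, so a_1 = 2
56 = 56·1 + 0, so a_2 = 56

[-1; 2, 56]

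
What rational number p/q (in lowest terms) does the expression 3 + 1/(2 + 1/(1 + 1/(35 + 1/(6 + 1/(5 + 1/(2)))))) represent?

Collapse the nested fraction from the inside out:
Start with 2.
5 + 1/(2/1) = 5 + 1/2 = 11/2
6 + 1/(11/2) = 6 + 2/11 = 68/11
35 + 1/(68/11) = 35 + 11/68 = 2391/68
1 + 1/(2391/68) = 1 + 68/2391 = 2459/2391
2 + 1/(2459/2391) = 2 + 2391/2459 = 7309/2459
3 + 1/(7309/2459) = 3 + 2459/7309 = 24386/7309

24386/7309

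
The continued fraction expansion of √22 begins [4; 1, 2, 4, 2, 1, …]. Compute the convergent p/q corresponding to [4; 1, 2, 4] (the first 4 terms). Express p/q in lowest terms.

61/13

a_0 = 4: 4/1
a_1 = 1: 5/1
a_2 = 2: 14/3
a_3 = 4: 61/13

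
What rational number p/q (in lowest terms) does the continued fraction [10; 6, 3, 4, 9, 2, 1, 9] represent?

231340/22773

Start with 9.
1 + 1/(9/1) = 1 + 1/9 = 10/9
2 + 1/(10/9) = 2 + 9/10 = 29/10
9 + 1/(29/10) = 9 + 10/29 = 271/29
4 + 1/(271/29) = 4 + 29/271 = 1113/271
3 + 1/(1113/271) = 3 + 271/1113 = 3610/1113
6 + 1/(3610/1113) = 6 + 1113/3610 = 22773/3610
10 + 1/(22773/3610) = 10 + 3610/22773 = 231340/22773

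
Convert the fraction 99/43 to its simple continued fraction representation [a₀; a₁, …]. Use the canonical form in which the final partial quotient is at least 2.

[2; 3, 3, 4]

99 = 2·43 + 13, so a_0 = 2
43 = 3·13 + 4, so a_1 = 3
13 = 3·4 + 1, so a_2 = 3
4 = 4·1 + 0, so a_3 = 4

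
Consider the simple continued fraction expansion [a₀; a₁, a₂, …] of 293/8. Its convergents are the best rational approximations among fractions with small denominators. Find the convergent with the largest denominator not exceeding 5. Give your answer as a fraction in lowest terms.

110/3

a_0 = 36: 36/1  (≤ bound)
a_1 = 1: 37/1  (≤ bound)
a_2 = 1: 73/2  (≤ bound)
a_3 = 1: 110/3  (≤ bound)
a_4 = 2: 293/8  (> 5, stop)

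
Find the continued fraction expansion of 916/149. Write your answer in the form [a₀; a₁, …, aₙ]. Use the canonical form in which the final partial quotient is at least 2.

916 ÷ 149 → quotient 6, remainder 22
149 ÷ 22 → quotient 6, remainder 17
22 ÷ 17 → quotient 1, remainder 5
17 ÷ 5 → quotient 3, remainder 2
5 ÷ 2 → quotient 2, remainder 1
2 ÷ 1 → quotient 2, remainder 0

[6; 6, 1, 3, 2, 2]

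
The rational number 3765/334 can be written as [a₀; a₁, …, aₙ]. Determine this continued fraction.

[11; 3, 1, 2, 30]

3765 = 11·334 + 91, so a_0 = 11
334 = 3·91 + 61, so a_1 = 3
91 = 1·61 + 30, so a_2 = 1
61 = 2·30 + 1, so a_3 = 2
30 = 30·1 + 0, so a_4 = 30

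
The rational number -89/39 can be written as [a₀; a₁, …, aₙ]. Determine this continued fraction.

-89 ÷ 39 → quotient -3, remainder 28
39 ÷ 28 → quotient 1, remainder 11
28 ÷ 11 → quotient 2, remainder 6
11 ÷ 6 → quotient 1, remainder 5
6 ÷ 5 → quotient 1, remainder 1
5 ÷ 1 → quotient 5, remainder 0

[-3; 1, 2, 1, 1, 5]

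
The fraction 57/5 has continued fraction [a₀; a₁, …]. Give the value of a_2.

57 = 11·5 + 2, so a_0 = 11
5 = 2·2 + 1, so a_1 = 2
2 = 2·1 + 0, so a_2 = 2

2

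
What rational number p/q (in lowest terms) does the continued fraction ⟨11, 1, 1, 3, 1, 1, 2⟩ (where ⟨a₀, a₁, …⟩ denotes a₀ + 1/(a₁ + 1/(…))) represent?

474/41

a_0 = 11: 11/1
a_1 = 1: 12/1
a_2 = 1: 23/2
a_3 = 3: 81/7
a_4 = 1: 104/9
a_5 = 1: 185/16
a_6 = 2: 474/41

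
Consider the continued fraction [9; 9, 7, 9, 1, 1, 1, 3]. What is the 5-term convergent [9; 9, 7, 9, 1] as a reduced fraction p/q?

5912/649

Start with 1.
9 + 1/(1/1) = 9 + 1/1 = 10/1
7 + 1/(10/1) = 7 + 1/10 = 71/10
9 + 1/(71/10) = 9 + 10/71 = 649/71
9 + 1/(649/71) = 9 + 71/649 = 5912/649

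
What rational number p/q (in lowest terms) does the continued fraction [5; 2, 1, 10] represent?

171/32

a_0 = 5: 5/1
a_1 = 2: 11/2
a_2 = 1: 16/3
a_3 = 10: 171/32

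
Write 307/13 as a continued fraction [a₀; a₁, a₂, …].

[23; 1, 1, 1, 1, 2]

307 = 23·13 + 8, so a_0 = 23
13 = 1·8 + 5, so a_1 = 1
8 = 1·5 + 3, so a_2 = 1
5 = 1·3 + 2, so a_3 = 1
3 = 1·2 + 1, so a_4 = 1
2 = 2·1 + 0, so a_5 = 2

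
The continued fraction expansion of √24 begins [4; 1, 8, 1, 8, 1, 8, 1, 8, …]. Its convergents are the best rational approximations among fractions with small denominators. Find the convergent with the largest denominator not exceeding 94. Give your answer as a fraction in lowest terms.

436/89

a_0 = 4: 4/1  (≤ bound)
a_1 = 1: 5/1  (≤ bound)
a_2 = 8: 44/9  (≤ bound)
a_3 = 1: 49/10  (≤ bound)
a_4 = 8: 436/89  (≤ bound)
a_5 = 1: 485/99  (> 94, stop)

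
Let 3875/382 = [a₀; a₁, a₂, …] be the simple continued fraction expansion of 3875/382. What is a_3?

3875 ÷ 382 → quotient 10, remainder 55
382 ÷ 55 → quotient 6, remainder 52
55 ÷ 52 → quotient 1, remainder 3
52 ÷ 3 → quotient 17, remainder 1

17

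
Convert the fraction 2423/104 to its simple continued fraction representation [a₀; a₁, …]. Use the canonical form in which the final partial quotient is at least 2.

[23; 3, 2, 1, 4, 2]

Run the Euclidean algorithm, recording each quotient:
⌊2423/104⌋ = 23, remainder 31
⌊104/31⌋ = 3, remainder 11
⌊31/11⌋ = 2, remainder 9
⌊11/9⌋ = 1, remainder 2
⌊9/2⌋ = 4, remainder 1
⌊2/1⌋ = 2, remainder 0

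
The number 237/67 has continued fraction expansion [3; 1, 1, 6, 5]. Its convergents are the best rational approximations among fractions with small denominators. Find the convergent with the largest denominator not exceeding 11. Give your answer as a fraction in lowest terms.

a_0 = 3: 3/1  (≤ bound)
a_1 = 1: 4/1  (≤ bound)
a_2 = 1: 7/2  (≤ bound)
a_3 = 6: 46/13  (> 11, stop)

7/2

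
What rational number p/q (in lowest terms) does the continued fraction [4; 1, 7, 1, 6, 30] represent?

9134/1869

Start with 30.
6 + 1/(30/1) = 6 + 1/30 = 181/30
1 + 1/(181/30) = 1 + 30/181 = 211/181
7 + 1/(211/181) = 7 + 181/211 = 1658/211
1 + 1/(1658/211) = 1 + 211/1658 = 1869/1658
4 + 1/(1869/1658) = 4 + 1658/1869 = 9134/1869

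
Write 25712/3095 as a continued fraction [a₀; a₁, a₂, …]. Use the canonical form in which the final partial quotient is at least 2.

Repeatedly divide and take the remainder:
25712 ÷ 3095 → quotient 8, remainder 952
3095 ÷ 952 → quotient 3, remainder 239
952 ÷ 239 → quotient 3, remainder 235
239 ÷ 235 → quotient 1, remainder 4
235 ÷ 4 → quotient 58, remainder 3
4 ÷ 3 → quotient 1, remainder 1
3 ÷ 1 → quotient 3, remainder 0

[8; 3, 3, 1, 58, 1, 3]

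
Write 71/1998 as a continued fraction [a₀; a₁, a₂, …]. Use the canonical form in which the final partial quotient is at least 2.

71 ÷ 1998 → quotient 0, remainder 71
1998 ÷ 71 → quotient 28, remainder 10
71 ÷ 10 → quotient 7, remainder 1
10 ÷ 1 → quotient 10, remainder 0

[0; 28, 7, 10]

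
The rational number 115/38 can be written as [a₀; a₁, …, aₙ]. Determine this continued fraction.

115 ÷ 38 → quotient 3, remainder 1
38 ÷ 1 → quotient 38, remainder 0

[3; 38]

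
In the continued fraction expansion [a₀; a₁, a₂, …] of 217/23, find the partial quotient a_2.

3

Repeatedly divide and take the remainder:
217 = 9·23 + 10, so a_0 = 9
23 = 2·10 + 3, so a_1 = 2
10 = 3·3 + 1, so a_2 = 3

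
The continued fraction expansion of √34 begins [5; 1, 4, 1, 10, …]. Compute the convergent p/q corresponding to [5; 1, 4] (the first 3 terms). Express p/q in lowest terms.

29/5

Start with 4.
1 + 1/(4/1) = 1 + 1/4 = 5/4
5 + 1/(5/4) = 5 + 4/5 = 29/5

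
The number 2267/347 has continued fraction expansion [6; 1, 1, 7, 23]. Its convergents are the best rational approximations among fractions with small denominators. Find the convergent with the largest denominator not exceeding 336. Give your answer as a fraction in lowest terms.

List convergents until the denominator exceeds the bound:
a_0 = 6: 6/1  (≤ bound)
a_1 = 1: 7/1  (≤ bound)
a_2 = 1: 13/2  (≤ bound)
a_3 = 7: 98/15  (≤ bound)
a_4 = 23: 2267/347  (> 336, stop)

98/15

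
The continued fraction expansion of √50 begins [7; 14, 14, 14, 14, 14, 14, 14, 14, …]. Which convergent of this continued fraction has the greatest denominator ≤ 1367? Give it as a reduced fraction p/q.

List convergents until the denominator exceeds the bound:
a_0 = 7: 7/1  (≤ bound)
a_1 = 14: 99/14  (≤ bound)
a_2 = 14: 1393/197  (≤ bound)
a_3 = 14: 19601/2772  (> 1367, stop)

1393/197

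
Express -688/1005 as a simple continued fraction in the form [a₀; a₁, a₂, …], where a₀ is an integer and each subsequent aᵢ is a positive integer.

[-1; 3, 5, 1, 6, 1, 2, 2]

-688 = -1·1005 + 317, so a_0 = -1
1005 = 3·317 + 54, so a_1 = 3
317 = 5·54 + 47, so a_2 = 5
54 = 1·47 + 7, so a_3 = 1
47 = 6·7 + 5, so a_4 = 6
7 = 1·5 + 2, so a_5 = 1
5 = 2·2 + 1, so a_6 = 2
2 = 2·1 + 0, so a_7 = 2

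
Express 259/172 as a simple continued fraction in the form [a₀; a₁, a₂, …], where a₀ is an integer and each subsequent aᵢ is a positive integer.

[1; 1, 1, 42, 2]

259 = 1·172 + 87, so a_0 = 1
172 = 1·87 + 85, so a_1 = 1
87 = 1·85 + 2, so a_2 = 1
85 = 42·2 + 1, so a_3 = 42
2 = 2·1 + 0, so a_4 = 2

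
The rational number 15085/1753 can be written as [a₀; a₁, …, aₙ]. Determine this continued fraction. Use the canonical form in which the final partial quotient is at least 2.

15085 = 8·1753 + 1061, so a_0 = 8
1753 = 1·1061 + 692, so a_1 = 1
1061 = 1·692 + 369, so a_2 = 1
692 = 1·369 + 323, so a_3 = 1
369 = 1·323 + 46, so a_4 = 1
323 = 7·46 + 1, so a_5 = 7
46 = 46·1 + 0, so a_6 = 46

[8; 1, 1, 1, 1, 7, 46]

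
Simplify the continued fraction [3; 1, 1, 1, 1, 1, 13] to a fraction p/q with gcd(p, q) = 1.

395/109

a_0 = 3: 3/1
a_1 = 1: 4/1
a_2 = 1: 7/2
a_3 = 1: 11/3
a_4 = 1: 18/5
a_5 = 1: 29/8
a_6 = 13: 395/109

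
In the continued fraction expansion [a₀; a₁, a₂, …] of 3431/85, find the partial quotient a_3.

⌊3431/85⌋ = 40, remainder 31
⌊85/31⌋ = 2, remainder 23
⌊31/23⌋ = 1, remainder 8
⌊23/8⌋ = 2, remainder 7

2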